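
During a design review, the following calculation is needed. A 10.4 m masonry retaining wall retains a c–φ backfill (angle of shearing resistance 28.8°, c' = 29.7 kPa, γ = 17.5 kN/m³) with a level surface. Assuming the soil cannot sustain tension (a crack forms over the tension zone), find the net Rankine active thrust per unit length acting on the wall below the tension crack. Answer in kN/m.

K_a = 0.3498; √K_a = 0.5914.
Tension-crack depth z_c = 2c/(γ√K_a) = 2×29.7/(17.5×0.5914) = 5.739 m.
σ_a at base = K_a γ H − 2c√K_a = 0.3498×17.5×10.4 − 2×29.7×0.5914 = 28.53 kPa.
P_a = ½ × 28.53 × (H − z_c) = 0.5×28.53×4.661 = 66.47 kN/m.

66.5 kN/m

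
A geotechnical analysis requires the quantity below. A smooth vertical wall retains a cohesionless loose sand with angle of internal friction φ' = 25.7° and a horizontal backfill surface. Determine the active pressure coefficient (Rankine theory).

0.395

K_a = tan²(45° − φ/2) = tan²(32.15°) = 0.3950.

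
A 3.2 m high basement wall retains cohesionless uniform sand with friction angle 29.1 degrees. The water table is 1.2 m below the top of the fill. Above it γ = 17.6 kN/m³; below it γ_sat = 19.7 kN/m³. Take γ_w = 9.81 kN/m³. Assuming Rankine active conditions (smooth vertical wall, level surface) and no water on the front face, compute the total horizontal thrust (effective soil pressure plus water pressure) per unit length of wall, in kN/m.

45.4 kN/m

K_a = tan²(45° − φ/2) = 0.3456.
γ' = 19.7 − 9.81 = 9.890 kN/m³. Depth below WT = 2.0 m.
σ'_h at WT = K_a γ d_w = 7.299 kPa; at base = 7.299 + K_a γ' × 2.0 = 14.13 kPa.
P₁ (0–1.2 m) = ½×7.299×1.2 = 4.379. P₂ (1.2–3.2 m) = ½(7.299+14.13)×2.0 = 21.43.
P_w = ½ γ_w h₂² = 0.5×9.81×2.0² = 19.62. Total = 4.379+21.43+19.62 = 45.43 kN/m.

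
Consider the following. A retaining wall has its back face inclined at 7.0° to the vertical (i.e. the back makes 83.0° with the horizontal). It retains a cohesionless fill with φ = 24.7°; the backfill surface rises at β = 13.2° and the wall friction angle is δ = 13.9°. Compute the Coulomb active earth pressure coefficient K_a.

0.529

K_a = sin²(α+φ) / [sin²α · sin(α−δ) · (1 + √{sin(φ+δ)sin(φ−β) / (sin(α−δ)sin(α+β))})²].
With α = 83.0°, φ = 24.7°, δ = 13.9°, β = 13.2°: K_a = 0.5285.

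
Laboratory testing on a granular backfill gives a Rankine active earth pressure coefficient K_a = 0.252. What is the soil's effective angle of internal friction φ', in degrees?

36.7°

K_a = tan²(45° − φ/2) ⇒ 45° − φ/2 = arctan(√0.252) = 26.66°.
φ = 2(45° − 26.66°) = 36.69°.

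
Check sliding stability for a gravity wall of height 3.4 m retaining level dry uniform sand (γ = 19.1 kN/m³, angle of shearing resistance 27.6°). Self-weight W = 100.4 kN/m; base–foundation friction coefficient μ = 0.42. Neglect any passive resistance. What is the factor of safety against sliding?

K_a = tan²(45° − 27.6°/2) = 0.3668.
P_a = ½K_aγH² = 0.5×0.3668×19.1×3.4² = 40.49 kN/m, acting at H/3 = 1.133 m above the base.
FS_sliding = μW / P_a = 0.42×100.4 / 40.49 = 1.041.

1.04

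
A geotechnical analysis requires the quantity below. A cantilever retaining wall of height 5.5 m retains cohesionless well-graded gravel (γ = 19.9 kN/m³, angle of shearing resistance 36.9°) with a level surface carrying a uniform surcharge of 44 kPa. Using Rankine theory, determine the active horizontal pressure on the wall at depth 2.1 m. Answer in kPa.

K_a = (1 − sin φ)/(1 + sin φ) = 0.2497.
σ_v = γz + q = 19.9 × 2.1 + 44 = 85.79 kPa.
σ_h = K_a σ_v = 0.2497 × 85.79 = 21.42 kPa.

21.4 kPa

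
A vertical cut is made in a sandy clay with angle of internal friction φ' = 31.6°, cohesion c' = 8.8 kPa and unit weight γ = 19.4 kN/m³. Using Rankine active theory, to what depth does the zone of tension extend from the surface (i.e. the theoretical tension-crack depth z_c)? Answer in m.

K_a = tan²(45° − 31.6°/2) = 0.3123; √K_a = 0.5589.
The active pressure is zero where K_a γ z = 2c√K_a, so z_c = 2c/(γ√K_a) = 2×8.8/(19.4×0.5589) = 1.623 m.

1.62 m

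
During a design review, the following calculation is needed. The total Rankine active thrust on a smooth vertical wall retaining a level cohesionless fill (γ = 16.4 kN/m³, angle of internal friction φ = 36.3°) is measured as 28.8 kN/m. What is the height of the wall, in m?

3.70 m

K_a = 0.2563. P_a = ½ K_a γ H² ⇒ H = √(2P_a/(K_a γ)).
H = √(2×28.8/(0.2563×16.4)) = 3.702 m.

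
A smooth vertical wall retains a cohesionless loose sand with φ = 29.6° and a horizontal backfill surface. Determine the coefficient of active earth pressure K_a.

K_a = tan²(45° − φ/2) = tan²(30.20°) = 0.3387.

0.339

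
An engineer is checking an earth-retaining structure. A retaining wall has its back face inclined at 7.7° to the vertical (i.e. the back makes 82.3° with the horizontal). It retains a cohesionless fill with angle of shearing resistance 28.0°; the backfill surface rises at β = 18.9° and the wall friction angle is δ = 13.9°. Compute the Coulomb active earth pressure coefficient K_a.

K_a = sin²(α+φ) / [sin²α · sin(α−δ) · (1 + √{sin(φ+δ)sin(φ−β) / (sin(α−δ)sin(α+β))})²].
With α = 82.3°, φ = 28.0°, δ = 13.9°, β = 18.9°: K_a = 0.5363.

0.536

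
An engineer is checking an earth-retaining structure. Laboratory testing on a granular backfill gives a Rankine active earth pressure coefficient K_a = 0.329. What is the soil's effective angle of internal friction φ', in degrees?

30.3°

K_a = tan²(45° − φ/2) ⇒ 45° − φ/2 = arctan(√0.329) = 29.84°.
φ = 2(45° − 29.84°) = 30.32°.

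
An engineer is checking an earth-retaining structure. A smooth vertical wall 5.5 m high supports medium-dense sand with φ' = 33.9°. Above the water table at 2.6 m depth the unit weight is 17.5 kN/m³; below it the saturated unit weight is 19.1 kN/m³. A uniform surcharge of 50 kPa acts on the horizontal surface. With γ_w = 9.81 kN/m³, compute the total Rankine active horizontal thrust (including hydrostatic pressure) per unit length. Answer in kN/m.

185 kN/m

K_a = tan²(45° − φ/2) = 0.2839.
γ' = 19.1 − 9.81 = 9.290 kN/m³. h₂ = H − d_w = 2.9 m.
σ'_h: at surface K_a·q = 14.20; at WT K_a(q+γd_w) = 27.11; at base K_a(q+γd_w+γ'h₂) = 34.76 kPa.
P₁ = ½(14.20+27.11)×2.6 = 53.70; P₂ = ½(27.11+34.76)×2.9 = 89.72; P_w = ½γ_w h₂² = 41.25.
Total = 53.70+89.72+41.25 = 184.7 kN/m.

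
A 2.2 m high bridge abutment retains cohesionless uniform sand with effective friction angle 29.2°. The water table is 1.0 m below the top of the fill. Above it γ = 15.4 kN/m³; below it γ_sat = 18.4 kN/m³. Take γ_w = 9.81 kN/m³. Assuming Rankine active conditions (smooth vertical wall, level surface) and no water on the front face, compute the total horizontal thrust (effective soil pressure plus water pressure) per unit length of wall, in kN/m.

18.2 kN/m

K_a = tan²(45° − φ/2) = 0.3442.
γ' = 18.4 − 9.81 = 8.590 kN/m³. Depth below WT = 1.2 m.
σ'_h at WT = K_a γ d_w = 5.301 kPa; at base = 5.301 + K_a γ' × 1.2 = 8.849 kPa.
P₁ (0–1.0 m) = ½×5.301×1.0 = 2.650. P₂ (1.0–2.2 m) = ½(5.301+8.849)×1.2 = 8.490.
P_w = ½ γ_w h₂² = 0.5×9.81×1.2² = 7.063. Total = 2.650+8.490+7.063 = 18.20 kN/m.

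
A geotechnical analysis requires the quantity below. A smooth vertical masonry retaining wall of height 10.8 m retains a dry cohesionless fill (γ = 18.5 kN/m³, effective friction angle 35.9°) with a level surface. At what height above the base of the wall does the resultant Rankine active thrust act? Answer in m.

K_a = 0.2607.
The pressure distribution is triangular, so the resultant acts at H/3 above the base = 10.8/3 = 3.600 m.

3.60 m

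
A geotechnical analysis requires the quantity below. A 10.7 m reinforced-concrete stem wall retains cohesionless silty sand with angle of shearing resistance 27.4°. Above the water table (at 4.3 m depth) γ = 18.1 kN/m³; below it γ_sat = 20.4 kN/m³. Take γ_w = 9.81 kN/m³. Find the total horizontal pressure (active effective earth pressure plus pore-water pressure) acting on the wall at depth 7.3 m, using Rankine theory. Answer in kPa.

69.9 kPa

K_a = (1 − sin φ)/(1 + sin φ) = 0.3697.
γ' = 20.4 − 9.81 = 10.59 kN/m³.
Effective vertical stress at 7.3 m: σ'_v = 18.1×4.3 + 10.59×3.00 = 109.6 kPa.
σ'_h = K_a σ'_v = 0.3697 × 109.6 = 40.52 kPa; u = γ_w × 3.00 = 29.43 kPa.
Total σ_h = 40.52 + 29.43 = 69.95 kPa.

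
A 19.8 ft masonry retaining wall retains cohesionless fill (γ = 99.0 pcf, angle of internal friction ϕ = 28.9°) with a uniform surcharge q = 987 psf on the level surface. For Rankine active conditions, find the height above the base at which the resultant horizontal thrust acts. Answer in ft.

K_a = 0.3484.
Triangular part P₁ = ½K_aγH² = 6760 at H/3 = 6.600 ft; rectangular part P₂ = K_a q H = 6808 at H/2 = 9.900 ft.
ȳ = (P₁·6.600 + P₂·9.900)/(P₁+P₂) = 8.256 ft.

8.26 ft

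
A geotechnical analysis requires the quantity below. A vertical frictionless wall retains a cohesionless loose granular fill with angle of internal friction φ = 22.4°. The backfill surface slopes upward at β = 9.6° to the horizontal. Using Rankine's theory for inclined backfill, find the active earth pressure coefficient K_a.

0.477

K_a = cos β · (cos β − √(cos²β − cos²φ)) / (cos β + √(cos²β − cos²φ)).
cos β = 0.9860, cos φ = 0.9245, √(cos²β − cos²φ) = 0.3426.
K_a = 0.9860 × (0.9860 − 0.3426)/(0.9860 + 0.3426) = 0.4774.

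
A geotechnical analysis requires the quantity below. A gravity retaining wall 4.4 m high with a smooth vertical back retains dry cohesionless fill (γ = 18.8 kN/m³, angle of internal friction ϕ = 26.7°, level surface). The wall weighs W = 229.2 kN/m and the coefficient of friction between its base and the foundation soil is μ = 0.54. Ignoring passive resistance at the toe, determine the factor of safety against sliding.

K_a = tan²(45° − 26.7°/2) = 0.3800.
P_a = ½K_aγH² = 0.5×0.3800×18.8×4.4² = 69.15 kN/m, acting at H/3 = 1.467 m above the base.
FS_sliding = μW / P_a = 0.54×229.2 / 69.15 = 1.790.

1.79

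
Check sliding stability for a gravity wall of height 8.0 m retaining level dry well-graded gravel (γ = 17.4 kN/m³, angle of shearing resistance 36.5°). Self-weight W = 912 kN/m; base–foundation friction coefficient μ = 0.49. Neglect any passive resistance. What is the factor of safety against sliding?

3.16

K_a = tan²(45° − 36.5°/2) = 0.2541.
P_a = ½K_aγH² = 0.5×0.2541×17.4×8.0² = 141.5 kN/m, acting at H/3 = 2.667 m above the base.
FS_sliding = μW / P_a = 0.49×912 / 141.5 = 3.159.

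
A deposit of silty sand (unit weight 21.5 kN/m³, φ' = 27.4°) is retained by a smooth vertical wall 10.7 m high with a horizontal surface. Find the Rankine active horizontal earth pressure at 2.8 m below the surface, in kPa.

22.3 kPa

K_a = (1 − sin φ)/(1 + sin φ) = 0.3697.
σ_h = K_a γ z = 0.3697 × 21.5 × 2.8 = 22.25 kPa.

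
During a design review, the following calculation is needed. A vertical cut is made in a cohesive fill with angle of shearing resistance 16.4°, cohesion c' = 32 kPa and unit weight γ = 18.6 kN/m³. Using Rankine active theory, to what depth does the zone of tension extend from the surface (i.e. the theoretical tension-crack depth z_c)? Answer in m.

K_a = tan²(45° − 16.4°/2) = 0.5596; √K_a = 0.7481.
The active pressure is zero where K_a γ z = 2c√K_a, so z_c = 2c/(γ√K_a) = 2×32/(18.6×0.7481) = 4.599 m.

4.60 m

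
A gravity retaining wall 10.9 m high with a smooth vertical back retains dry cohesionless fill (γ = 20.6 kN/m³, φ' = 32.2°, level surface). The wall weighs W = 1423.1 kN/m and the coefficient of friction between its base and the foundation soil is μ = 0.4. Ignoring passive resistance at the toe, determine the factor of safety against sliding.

1.53

K_a = tan²(45° − 32.2°/2) = 0.3047.
P_a = ½K_aγH² = 0.5×0.3047×20.6×10.9² = 372.9 kN/m, acting at H/3 = 3.633 m above the base.
FS_sliding = μW / P_a = 0.4×1423.1 / 372.9 = 1.526.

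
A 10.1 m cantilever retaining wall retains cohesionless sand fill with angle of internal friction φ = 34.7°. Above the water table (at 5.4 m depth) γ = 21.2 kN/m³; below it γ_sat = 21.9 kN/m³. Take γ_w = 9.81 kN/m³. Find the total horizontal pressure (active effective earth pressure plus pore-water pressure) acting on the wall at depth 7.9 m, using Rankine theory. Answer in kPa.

64.2 kPa

K_a = (1 − sin φ)/(1 + sin φ) = 0.2745.
γ' = 21.9 − 9.81 = 12.09 kN/m³.
Effective vertical stress at 7.9 m: σ'_v = 21.2×5.4 + 12.09×2.50 = 144.7 kPa.
σ'_h = K_a σ'_v = 0.2745 × 144.7 = 39.72 kPa; u = γ_w × 2.50 = 24.53 kPa.
Total σ_h = 39.72 + 24.53 = 64.24 kPa.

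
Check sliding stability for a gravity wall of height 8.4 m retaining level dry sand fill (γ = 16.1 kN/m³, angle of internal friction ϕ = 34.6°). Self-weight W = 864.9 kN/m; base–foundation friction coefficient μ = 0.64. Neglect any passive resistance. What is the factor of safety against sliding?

K_a = tan²(45° − 34.6°/2) = 0.2756.
P_a = ½K_aγH² = 0.5×0.2756×16.1×8.4² = 156.6 kN/m, acting at H/3 = 2.800 m above the base.
FS_sliding = μW / P_a = 0.64×864.9 / 156.6 = 3.536.

3.54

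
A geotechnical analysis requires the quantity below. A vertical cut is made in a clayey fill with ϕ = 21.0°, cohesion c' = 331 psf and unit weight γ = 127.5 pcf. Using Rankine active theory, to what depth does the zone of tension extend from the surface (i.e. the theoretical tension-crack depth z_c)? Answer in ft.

K_a = tan²(45° − 21.0°/2) = 0.4724; √K_a = 0.6873.
The active pressure is zero where K_a γ z = 2c√K_a, so z_c = 2c/(γ√K_a) = 2×331/(127.5×0.6873) = 7.555 ft.

7.55 ft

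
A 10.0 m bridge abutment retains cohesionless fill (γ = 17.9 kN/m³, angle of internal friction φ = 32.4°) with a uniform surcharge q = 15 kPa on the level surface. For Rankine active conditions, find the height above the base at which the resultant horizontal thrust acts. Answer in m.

K_a = 0.3022.
Triangular part P₁ = ½K_aγH² = 270.5 at H/3 = 3.333 m; rectangular part P₂ = K_a q H = 45.33 at H/2 = 5.000 m.
ȳ = (P₁·3.333 + P₂·5.000)/(P₁+P₂) = 3.573 m.

3.57 m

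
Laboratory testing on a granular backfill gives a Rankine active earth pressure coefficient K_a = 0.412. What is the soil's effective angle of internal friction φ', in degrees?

K_a = tan²(45° − φ/2) ⇒ 45° − φ/2 = arctan(√0.412) = 32.70°.
φ = 2(45° − 32.70°) = 24.61°.

24.6°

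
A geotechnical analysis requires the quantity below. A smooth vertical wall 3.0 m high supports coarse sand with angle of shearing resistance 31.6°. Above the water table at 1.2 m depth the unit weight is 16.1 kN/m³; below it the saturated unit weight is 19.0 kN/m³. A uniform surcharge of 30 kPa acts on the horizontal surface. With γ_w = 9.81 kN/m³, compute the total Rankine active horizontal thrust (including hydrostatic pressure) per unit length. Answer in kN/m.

63.1 kN/m

K_a = tan²(45° − φ/2) = 0.3123.
γ' = 19.0 − 9.81 = 9.190 kN/m³. h₂ = H − d_w = 1.8 m.
σ'_h: at surface K_a·q = 9.370; at WT K_a(q+γd_w) = 15.41; at base K_a(q+γd_w+γ'h₂) = 20.57 kPa.
P₁ = ½(9.370+15.41)×1.2 = 14.87; P₂ = ½(15.41+20.57)×1.8 = 32.38; P_w = ½γ_w h₂² = 15.89.
Total = 14.87+32.38+15.89 = 63.14 kN/m.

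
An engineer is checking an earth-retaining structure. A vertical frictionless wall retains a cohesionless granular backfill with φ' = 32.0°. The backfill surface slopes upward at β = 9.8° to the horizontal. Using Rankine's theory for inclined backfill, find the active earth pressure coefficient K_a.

0.320

K_a = cos β · (cos β − √(cos²β − cos²φ)) / (cos β + √(cos²β − cos²φ)).
cos β = 0.9854, cos φ = 0.8480, √(cos²β − cos²φ) = 0.5018.
K_a = 0.9854 × (0.9854 − 0.5018)/(0.9854 + 0.5018) = 0.3204.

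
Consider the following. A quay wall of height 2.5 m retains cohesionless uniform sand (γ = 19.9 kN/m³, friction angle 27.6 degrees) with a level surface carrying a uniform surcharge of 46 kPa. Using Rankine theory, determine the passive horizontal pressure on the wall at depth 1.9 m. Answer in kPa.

K_p = (1 + sin φ)/(1 − sin φ) = 2.726.
σ_v = γz + q = 19.9 × 1.9 + 46 = 83.81 kPa.
σ_h = K_p σ_v = 2.726 × 83.81 = 228.5 kPa.

229 kPa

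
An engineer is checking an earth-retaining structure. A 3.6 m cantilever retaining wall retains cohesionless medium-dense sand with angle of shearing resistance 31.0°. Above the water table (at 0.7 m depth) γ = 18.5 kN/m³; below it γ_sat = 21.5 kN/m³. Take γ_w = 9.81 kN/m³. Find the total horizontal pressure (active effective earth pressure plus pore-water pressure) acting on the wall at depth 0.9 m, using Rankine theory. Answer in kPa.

K_a = (1 − sin φ)/(1 + sin φ) = 0.3201.
γ' = 21.5 − 9.81 = 11.69 kN/m³.
Effective vertical stress at 0.9 m: σ'_v = 18.5×0.7 + 11.69×0.200 = 15.29 kPa.
σ'_h = K_a σ'_v = 0.3201 × 15.29 = 4.894 kPa; u = γ_w × 0.200 = 1.962 kPa.
Total σ_h = 4.894 + 1.962 = 6.856 kPa.

6.86 kPa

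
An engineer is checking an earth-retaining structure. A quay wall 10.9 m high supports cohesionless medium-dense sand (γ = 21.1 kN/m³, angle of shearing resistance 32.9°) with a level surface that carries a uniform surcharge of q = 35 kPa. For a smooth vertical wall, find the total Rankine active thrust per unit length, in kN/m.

484 kN/m

K_a = tan²(45° − φ/2) = 0.2960.
Soil triangle: ½ K_a γ H² = 0.5×0.2960×21.1×10.9² = 371.1 kN/m.
Surcharge rectangle: K_a q H = 0.2960×35×10.9 = 112.9 kN/m.
Total = 371.1 + 112.9 = 484.0 kN/m.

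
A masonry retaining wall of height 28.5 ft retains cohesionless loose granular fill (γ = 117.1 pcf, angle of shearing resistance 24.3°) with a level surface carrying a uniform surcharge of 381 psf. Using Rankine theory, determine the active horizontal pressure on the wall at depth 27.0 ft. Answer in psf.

1480 psf

K_a = (1 − sin φ)/(1 + sin φ) = 0.4169.
σ_v = γz + q = 117.1 × 27.0 + 381 = 3543 psf.
σ_h = K_a σ_v = 0.4169 × 3543 = 1477 psf.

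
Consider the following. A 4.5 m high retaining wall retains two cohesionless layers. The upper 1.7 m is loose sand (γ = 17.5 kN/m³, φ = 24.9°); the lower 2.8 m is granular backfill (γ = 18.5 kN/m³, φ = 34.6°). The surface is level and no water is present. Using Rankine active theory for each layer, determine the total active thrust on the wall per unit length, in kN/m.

K_a1 = tan²(45°−24.9°/2) = 0.4074; K_a2 = tan²(45°−34.6°/2) = 0.2756.
Layer 1: σ at base = K_a1 γ₁ h₁ = 12.12 kPa; P₁ = ½×12.12×1.7 = 10.30.
Layer 2: σ_v at top = γ₁h₁ = 29.75; σ_h top = K_a2×29.75 = 8.200; σ_h base = K_a2×(29.75+18.5×2.8) = 22.48.
P₂ = ½(8.200+22.48)×2.8 = 42.95. Total P_a = 10.30+42.95 = 53.25 kN/m.

53.3 kN/m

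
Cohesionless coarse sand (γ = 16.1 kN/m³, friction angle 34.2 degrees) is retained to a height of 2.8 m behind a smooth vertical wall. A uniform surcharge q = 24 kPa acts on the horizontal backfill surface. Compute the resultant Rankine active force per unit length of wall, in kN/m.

K_a = tan²(45° − φ/2) = 0.2803.
Soil triangle: ½ K_a γ H² = 0.5×0.2803×16.1×2.8² = 17.69 kN/m.
Surcharge rectangle: K_a q H = 0.2803×24×2.8 = 18.84 kN/m.
Total = 17.69 + 18.84 = 36.53 kN/m.

36.5 kN/m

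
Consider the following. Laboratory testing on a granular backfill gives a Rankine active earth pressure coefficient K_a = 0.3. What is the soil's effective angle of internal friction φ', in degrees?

32.6°

K_a = tan²(45° − φ/2) ⇒ 45° − φ/2 = arctan(√0.3) = 28.71°.
φ = 2(45° − 28.71°) = 32.58°.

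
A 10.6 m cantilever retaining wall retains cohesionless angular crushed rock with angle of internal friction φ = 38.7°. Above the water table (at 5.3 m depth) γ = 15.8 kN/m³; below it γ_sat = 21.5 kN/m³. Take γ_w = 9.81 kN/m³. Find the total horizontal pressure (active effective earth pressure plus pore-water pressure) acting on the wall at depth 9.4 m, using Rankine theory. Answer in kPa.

K_a = (1 − sin φ)/(1 + sin φ) = 0.2306.
γ' = 21.5 − 9.81 = 11.69 kN/m³.
Effective vertical stress at 9.4 m: σ'_v = 15.8×5.3 + 11.69×4.10 = 131.7 kPa.
σ'_h = K_a σ'_v = 0.2306 × 131.7 = 30.36 kPa; u = γ_w × 4.10 = 40.22 kPa.
Total σ_h = 30.36 + 40.22 = 70.58 kPa.

70.6 kPa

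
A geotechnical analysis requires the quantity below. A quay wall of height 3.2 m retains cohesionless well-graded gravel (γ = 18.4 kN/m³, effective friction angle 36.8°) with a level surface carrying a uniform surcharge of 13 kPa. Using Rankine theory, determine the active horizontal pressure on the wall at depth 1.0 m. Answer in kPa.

7.87 kPa

K_a = (1 − sin φ)/(1 + sin φ) = 0.2508.
σ_v = γz + q = 18.4 × 1.0 + 13 = 31.40 kPa.
σ_h = K_a σ_v = 0.2508 × 31.40 = 7.874 kPa.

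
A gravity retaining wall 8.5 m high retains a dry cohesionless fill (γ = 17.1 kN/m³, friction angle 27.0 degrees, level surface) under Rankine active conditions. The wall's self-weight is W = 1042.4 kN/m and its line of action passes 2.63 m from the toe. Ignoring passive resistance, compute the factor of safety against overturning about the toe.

4.17

K_a = tan²(45° − 27.0°/2) = 0.3755.
P_a = ½K_aγH² = 0.5×0.3755×17.1×8.5² = 232.0 kN/m, acting at H/3 = 2.833 m above the base.
Overturning moment M_o = P_a × H/3 = 232.0 × 2.833 = 657.3.
Resisting moment M_r = W × 2.63 = 1042.4 × 2.63 = 2742.
FS_overturning = M_r/M_o = 2742/657.3 = 4.171.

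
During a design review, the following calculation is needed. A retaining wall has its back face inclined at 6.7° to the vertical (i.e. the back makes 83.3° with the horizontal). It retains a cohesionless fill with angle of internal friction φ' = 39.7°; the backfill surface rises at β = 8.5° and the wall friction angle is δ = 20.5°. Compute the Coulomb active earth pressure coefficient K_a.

K_a = sin²(α+φ) / [sin²α · sin(α−δ) · (1 + √{sin(φ+δ)sin(φ−β) / (sin(α−δ)sin(α+β))})²].
With α = 83.3°, φ = 39.7°, δ = 20.5°, β = 8.5°: K_a = 0.2738.

0.274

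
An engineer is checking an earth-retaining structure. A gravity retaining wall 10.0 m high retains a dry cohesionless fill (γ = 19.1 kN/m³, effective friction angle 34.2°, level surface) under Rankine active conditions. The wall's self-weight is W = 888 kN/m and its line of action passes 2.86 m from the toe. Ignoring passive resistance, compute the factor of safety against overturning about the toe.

K_a = tan²(45° − 34.2°/2) = 0.2803.
P_a = ½K_aγH² = 0.5×0.2803×19.1×10.0² = 267.7 kN/m, acting at H/3 = 3.333 m above the base.
Overturning moment M_o = P_a × H/3 = 267.7 × 3.333 = 892.4.
Resisting moment M_r = W × 2.86 = 888 × 2.86 = 2540.
FS_overturning = M_r/M_o = 2540/892.4 = 2.846.

2.85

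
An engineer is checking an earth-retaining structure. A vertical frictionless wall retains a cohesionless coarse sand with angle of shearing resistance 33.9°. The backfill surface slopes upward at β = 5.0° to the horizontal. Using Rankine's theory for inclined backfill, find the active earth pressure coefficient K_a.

0.287

K_a = cos β · (cos β − √(cos²β − cos²φ)) / (cos β + √(cos²β − cos²φ)).
cos β = 0.9962, cos φ = 0.8300, √(cos²β − cos²φ) = 0.5509.
K_a = 0.9962 × (0.9962 − 0.5509)/(0.9962 + 0.5509) = 0.2867.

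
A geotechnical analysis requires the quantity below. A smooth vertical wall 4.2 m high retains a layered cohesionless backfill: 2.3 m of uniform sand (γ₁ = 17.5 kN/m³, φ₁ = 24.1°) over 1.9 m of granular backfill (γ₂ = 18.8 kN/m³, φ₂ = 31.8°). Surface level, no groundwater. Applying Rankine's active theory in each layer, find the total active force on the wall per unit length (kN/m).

K_a1 = tan²(45°−24.1°/2) = 0.4201; K_a2 = tan²(45°−31.8°/2) = 0.3098.
Layer 1: σ at base = K_a1 γ₁ h₁ = 16.91 kPa; P₁ = ½×16.91×2.3 = 19.45.
Layer 2: σ_v at top = γ₁h₁ = 40.25; σ_h top = K_a2×40.25 = 12.47; σ_h base = K_a2×(40.25+18.8×1.9) = 23.54.
P₂ = ½(12.47+23.54)×1.9 = 34.20. Total P_a = 19.45+34.20 = 53.65 kN/m.

53.7 kN/m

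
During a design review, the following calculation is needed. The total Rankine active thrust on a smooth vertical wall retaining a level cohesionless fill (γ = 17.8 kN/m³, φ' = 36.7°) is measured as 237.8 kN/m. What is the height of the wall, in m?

10.3 m

K_a = 0.2519. P_a = ½ K_a γ H² ⇒ H = √(2P_a/(K_a γ)).
H = √(2×237.8/(0.2519×17.8)) = 10.30 m.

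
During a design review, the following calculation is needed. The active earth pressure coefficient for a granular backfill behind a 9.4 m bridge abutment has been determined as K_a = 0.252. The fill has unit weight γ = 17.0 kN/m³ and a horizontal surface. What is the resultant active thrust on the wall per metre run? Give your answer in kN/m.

189 kN/m

P = ½ K_a γ H² = 0.5 × 0.252 × 17.0 × 9.4² = 189.3 kN/m.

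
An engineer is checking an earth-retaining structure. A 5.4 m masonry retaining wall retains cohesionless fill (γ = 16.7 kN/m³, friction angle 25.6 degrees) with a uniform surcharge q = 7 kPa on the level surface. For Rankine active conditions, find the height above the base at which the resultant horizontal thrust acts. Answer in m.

K_a = 0.3966.
Triangular part P₁ = ½K_aγH² = 96.56 at H/3 = 1.800 m; rectangular part P₂ = K_a q H = 14.99 at H/2 = 2.700 m.
ȳ = (P₁·1.800 + P₂·2.700)/(P₁+P₂) = 1.921 m.

1.92 m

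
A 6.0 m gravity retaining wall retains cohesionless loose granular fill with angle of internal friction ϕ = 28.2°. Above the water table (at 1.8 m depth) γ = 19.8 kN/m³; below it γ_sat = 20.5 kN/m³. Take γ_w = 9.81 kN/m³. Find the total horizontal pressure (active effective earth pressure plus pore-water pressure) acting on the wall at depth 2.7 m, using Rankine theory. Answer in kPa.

K_a = (1 − sin φ)/(1 + sin φ) = 0.3582.
γ' = 20.5 − 9.81 = 10.69 kN/m³.
Effective vertical stress at 2.7 m: σ'_v = 19.8×1.8 + 10.69×0.900 = 45.26 kPa.
σ'_h = K_a σ'_v = 0.3582 × 45.26 = 16.21 kPa; u = γ_w × 0.900 = 8.829 kPa.
Total σ_h = 16.21 + 8.829 = 25.04 kPa.

25.0 kPa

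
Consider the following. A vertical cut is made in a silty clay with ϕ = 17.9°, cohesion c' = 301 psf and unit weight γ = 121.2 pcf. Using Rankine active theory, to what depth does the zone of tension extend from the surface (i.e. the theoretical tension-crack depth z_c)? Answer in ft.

K_a = tan²(45° − 17.9°/2) = 0.5298; √K_a = 0.7279.
The active pressure is zero where K_a γ z = 2c√K_a, so z_c = 2c/(γ√K_a) = 2×301/(121.2×0.7279) = 6.824 ft.

6.82 ft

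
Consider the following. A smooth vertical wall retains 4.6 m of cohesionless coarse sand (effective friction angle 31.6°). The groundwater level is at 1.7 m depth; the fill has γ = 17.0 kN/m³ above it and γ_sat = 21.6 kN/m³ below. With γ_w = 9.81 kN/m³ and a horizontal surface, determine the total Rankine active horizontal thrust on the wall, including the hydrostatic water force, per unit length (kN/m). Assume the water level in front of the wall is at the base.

K_a = tan²(45° − φ/2) = 0.3123.
γ' = 21.6 − 9.81 = 11.79 kN/m³. Depth below WT = 2.9 m.
σ'_h at WT = K_a γ d_w = 9.027 kPa; at base = 9.027 + K_a γ' × 2.9 = 19.71 kPa.
P₁ (0–1.7 m) = ½×9.027×1.7 = 7.673. P₂ (1.7–4.6 m) = ½(9.027+19.71)×2.9 = 41.66.
P_w = ½ γ_w h₂² = 0.5×9.81×2.9² = 41.25. Total = 7.673+41.66+41.25 = 90.59 kN/m.

90.6 kN/m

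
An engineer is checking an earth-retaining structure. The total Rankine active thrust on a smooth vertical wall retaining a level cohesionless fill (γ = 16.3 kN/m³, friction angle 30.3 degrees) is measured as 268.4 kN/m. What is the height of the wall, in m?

10.0 m

K_a = 0.3293. P_a = ½ K_a γ H² ⇒ H = √(2P_a/(K_a γ)).
H = √(2×268.4/(0.3293×16.3)) = 10.00 m.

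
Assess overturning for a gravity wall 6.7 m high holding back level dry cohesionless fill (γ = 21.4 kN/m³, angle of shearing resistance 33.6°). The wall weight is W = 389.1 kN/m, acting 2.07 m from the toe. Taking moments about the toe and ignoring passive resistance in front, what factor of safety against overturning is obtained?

2.61

K_a = tan²(45° − 33.6°/2) = 0.2875.
P_a = ½K_aγH² = 0.5×0.2875×21.4×6.7² = 138.1 kN/m, acting at H/3 = 2.233 m above the base.
Overturning moment M_o = P_a × H/3 = 138.1 × 2.233 = 308.4.
Resisting moment M_r = W × 2.07 = 389.1 × 2.07 = 805.4.
FS_overturning = M_r/M_o = 805.4/308.4 = 2.612.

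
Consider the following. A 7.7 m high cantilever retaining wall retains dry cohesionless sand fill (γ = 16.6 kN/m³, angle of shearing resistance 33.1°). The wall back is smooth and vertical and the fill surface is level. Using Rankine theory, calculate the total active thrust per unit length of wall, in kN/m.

144 kN/m

K_a = tan²(45° − φ/2) = 0.2936.
P_a = ½ K_a γ H² = 0.5 × 0.2936 × 16.6 × 7.7² = 144.5 kN/m.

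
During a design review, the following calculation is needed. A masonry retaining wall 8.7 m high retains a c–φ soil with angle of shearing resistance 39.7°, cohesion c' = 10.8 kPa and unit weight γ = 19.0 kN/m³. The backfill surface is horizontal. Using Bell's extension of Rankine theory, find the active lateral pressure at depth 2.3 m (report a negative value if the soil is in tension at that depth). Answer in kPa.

K_a = (1 − sin φ)/(1 + sin φ) = 0.2204.
σ_a = K_a γ z − 2c√K_a = 0.2204×19.0×2.3 − 2×10.8×0.4695 = -0.5084 kPa.

-0.508 kPa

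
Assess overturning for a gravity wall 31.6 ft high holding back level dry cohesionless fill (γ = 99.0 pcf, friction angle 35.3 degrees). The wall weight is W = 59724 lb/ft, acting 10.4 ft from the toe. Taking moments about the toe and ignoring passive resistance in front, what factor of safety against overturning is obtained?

4.46

K_a = tan²(45° − 35.3°/2) = 0.2675.
P_a = ½K_aγH² = 0.5×0.2675×99.0×31.6² = 13220 lb/ft, acting at H/3 = 10.53 ft above the base.
Overturning moment M_o = P_a × H/3 = 13220 × 10.53 = 139300.
Resisting moment M_r = W × 10.4 = 59724 × 10.4 = 621100.
FS_overturning = M_r/M_o = 621100/139300 = 4.459.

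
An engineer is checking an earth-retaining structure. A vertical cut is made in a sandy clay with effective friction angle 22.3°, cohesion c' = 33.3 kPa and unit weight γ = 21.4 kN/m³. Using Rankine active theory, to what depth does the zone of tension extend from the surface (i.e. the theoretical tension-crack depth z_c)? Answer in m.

4.64 m

K_a = tan²(45° − 22.3°/2) = 0.4498; √K_a = 0.6707.
The active pressure is zero where K_a γ z = 2c√K_a, so z_c = 2c/(γ√K_a) = 2×33.3/(21.4×0.6707) = 4.640 m.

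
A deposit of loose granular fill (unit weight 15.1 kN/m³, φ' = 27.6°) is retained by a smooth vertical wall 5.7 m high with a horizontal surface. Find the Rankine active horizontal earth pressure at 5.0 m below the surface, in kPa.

27.7 kPa

K_a = (1 − sin φ)/(1 + sin φ) = 0.3668.
σ_h = K_a γ z = 0.3668 × 15.1 × 5.0 = 27.69 kPa.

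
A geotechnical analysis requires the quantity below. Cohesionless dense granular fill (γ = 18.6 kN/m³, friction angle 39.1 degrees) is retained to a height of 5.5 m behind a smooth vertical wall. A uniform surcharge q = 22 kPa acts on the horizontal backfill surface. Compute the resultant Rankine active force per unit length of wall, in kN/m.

91.1 kN/m

K_a = tan²(45° − φ/2) = 0.2265.
Soil triangle: ½ K_a γ H² = 0.5×0.2265×18.6×5.5² = 63.72 kN/m.
Surcharge rectangle: K_a q H = 0.2265×22×5.5 = 27.40 kN/m.
Total = 63.72 + 27.40 = 91.12 kN/m.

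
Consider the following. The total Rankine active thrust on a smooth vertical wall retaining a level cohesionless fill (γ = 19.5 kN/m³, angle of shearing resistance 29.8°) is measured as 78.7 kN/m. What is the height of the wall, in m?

4.90 m

K_a = 0.3360. P_a = ½ K_a γ H² ⇒ H = √(2P_a/(K_a γ)).
H = √(2×78.7/(0.3360×19.5)) = 4.901 m.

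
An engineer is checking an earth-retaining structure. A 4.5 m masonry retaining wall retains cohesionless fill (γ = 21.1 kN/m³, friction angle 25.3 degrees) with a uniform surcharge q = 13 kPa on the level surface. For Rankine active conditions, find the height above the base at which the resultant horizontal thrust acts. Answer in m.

1.66 m

K_a = 0.4012.
Triangular part P₁ = ½K_aγH² = 85.71 at H/3 = 1.500 m; rectangular part P₂ = K_a q H = 23.47 at H/2 = 2.250 m.
ȳ = (P₁·1.500 + P₂·2.250)/(P₁+P₂) = 1.661 m.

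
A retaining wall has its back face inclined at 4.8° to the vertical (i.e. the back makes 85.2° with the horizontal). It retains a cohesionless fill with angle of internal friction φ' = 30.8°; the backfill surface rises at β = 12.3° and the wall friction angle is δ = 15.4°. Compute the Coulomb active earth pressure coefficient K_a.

K_a = sin²(α+φ) / [sin²α · sin(α−δ) · (1 + √{sin(φ+δ)sin(φ−β) / (sin(α−δ)sin(α+β))})²].
With α = 85.2°, φ = 30.8°, δ = 15.4°, β = 12.3°: K_a = 0.3873.

0.387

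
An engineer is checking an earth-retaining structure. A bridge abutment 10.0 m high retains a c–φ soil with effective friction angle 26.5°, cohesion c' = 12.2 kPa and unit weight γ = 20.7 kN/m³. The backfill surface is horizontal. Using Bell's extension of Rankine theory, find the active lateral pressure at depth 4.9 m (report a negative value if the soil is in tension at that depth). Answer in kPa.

23.7 kPa

K_a = (1 − sin φ)/(1 + sin φ) = 0.3829.
σ_a = K_a γ z − 2c√K_a = 0.3829×20.7×4.9 − 2×12.2×0.6188 = 23.74 kPa.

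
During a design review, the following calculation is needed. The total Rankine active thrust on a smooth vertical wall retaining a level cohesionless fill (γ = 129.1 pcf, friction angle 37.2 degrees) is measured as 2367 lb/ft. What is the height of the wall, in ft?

K_a = 0.2464. P_a = ½ K_a γ H² ⇒ H = √(2P_a/(K_a γ)).
H = √(2×2367/(0.2464×129.1)) = 12.20 ft.

12.2 ft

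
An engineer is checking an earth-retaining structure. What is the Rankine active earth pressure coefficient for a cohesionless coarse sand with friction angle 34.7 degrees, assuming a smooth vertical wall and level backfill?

0.274

K_a = tan²(45° − φ/2) = tan²(27.65°) = 0.2745.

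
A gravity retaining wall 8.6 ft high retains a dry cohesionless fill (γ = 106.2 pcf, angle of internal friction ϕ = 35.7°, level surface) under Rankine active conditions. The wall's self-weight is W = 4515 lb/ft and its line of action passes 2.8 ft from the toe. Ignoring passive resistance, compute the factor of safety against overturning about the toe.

4.27

K_a = tan²(45° − 35.7°/2) = 0.2630.
P_a = ½K_aγH² = 0.5×0.2630×106.2×8.6² = 1033 lb/ft, acting at H/3 = 2.867 ft above the base.
Overturning moment M_o = P_a × H/3 = 1033 × 2.867 = 2961.
Resisting moment M_r = W × 2.8 = 4515 × 2.8 = 12640.
FS_overturning = M_r/M_o = 12640/2961 = 4.270.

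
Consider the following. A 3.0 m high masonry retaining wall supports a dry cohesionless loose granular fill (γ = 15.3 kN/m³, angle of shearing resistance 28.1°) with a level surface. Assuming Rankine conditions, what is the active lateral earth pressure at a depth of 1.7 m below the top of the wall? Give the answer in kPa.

K_a = (1 − sin φ)/(1 + sin φ) = 0.3596.
σ_h = K_a γ z = 0.3596 × 15.3 × 1.7 = 9.353 kPa.

9.35 kPa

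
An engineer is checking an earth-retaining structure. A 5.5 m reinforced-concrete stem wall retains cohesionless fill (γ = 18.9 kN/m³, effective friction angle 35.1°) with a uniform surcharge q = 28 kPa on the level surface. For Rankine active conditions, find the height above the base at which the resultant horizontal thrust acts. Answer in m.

2.15 m

K_a = 0.2698.
Triangular part P₁ = ½K_aγH² = 77.14 at H/3 = 1.833 m; rectangular part P₂ = K_a q H = 41.55 at H/2 = 2.750 m.
ȳ = (P₁·1.833 + P₂·2.750)/(P₁+P₂) = 2.154 m.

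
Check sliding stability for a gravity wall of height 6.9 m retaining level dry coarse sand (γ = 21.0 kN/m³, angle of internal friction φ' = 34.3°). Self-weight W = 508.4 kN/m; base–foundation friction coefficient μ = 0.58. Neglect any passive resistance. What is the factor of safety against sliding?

K_a = tan²(45° − 34.3°/2) = 0.2792.
P_a = ½K_aγH² = 0.5×0.2792×21.0×6.9² = 139.6 kN/m, acting at H/3 = 2.300 m above the base.
FS_sliding = μW / P_a = 0.58×508.4 / 139.6 = 2.113.

2.11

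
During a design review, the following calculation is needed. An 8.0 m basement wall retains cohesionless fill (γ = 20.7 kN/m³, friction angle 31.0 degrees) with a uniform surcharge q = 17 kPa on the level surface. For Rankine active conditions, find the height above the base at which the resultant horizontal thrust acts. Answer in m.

K_a = 0.3201.
Triangular part P₁ = ½K_aγH² = 212.0 at H/3 = 2.667 m; rectangular part P₂ = K_a q H = 43.53 at H/2 = 4.000 m.
ȳ = (P₁·2.667 + P₂·4.000)/(P₁+P₂) = 2.894 m.

2.89 m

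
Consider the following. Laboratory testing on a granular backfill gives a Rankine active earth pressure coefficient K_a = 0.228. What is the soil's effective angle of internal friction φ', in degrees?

39.0°

K_a = tan²(45° − φ/2) ⇒ 45° − φ/2 = arctan(√0.228) = 25.52°.
φ = 2(45° − 25.52°) = 38.95°.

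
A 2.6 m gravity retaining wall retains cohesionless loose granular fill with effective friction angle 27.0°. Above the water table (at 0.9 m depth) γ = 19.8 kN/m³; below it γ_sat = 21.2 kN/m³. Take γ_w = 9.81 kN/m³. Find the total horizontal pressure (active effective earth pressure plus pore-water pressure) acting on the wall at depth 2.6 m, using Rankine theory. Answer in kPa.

K_a = (1 − sin φ)/(1 + sin φ) = 0.3755.
γ' = 21.2 − 9.81 = 11.39 kN/m³.
Effective vertical stress at 2.6 m: σ'_v = 19.8×0.9 + 11.39×1.70 = 37.18 kPa.
σ'_h = K_a σ'_v = 0.3755 × 37.18 = 13.96 kPa; u = γ_w × 1.70 = 16.68 kPa.
Total σ_h = 13.96 + 16.68 = 30.64 kPa.

30.6 kPa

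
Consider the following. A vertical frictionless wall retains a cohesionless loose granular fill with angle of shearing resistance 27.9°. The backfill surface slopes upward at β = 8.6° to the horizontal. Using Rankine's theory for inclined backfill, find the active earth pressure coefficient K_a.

K_a = cos β · (cos β − √(cos²β − cos²φ)) / (cos β + √(cos²β − cos²φ)).
cos β = 0.9888, cos φ = 0.8838, √(cos²β − cos²φ) = 0.4434.
K_a = 0.9888 × (0.9888 − 0.4434)/(0.9888 + 0.4434) = 0.3765.

0.377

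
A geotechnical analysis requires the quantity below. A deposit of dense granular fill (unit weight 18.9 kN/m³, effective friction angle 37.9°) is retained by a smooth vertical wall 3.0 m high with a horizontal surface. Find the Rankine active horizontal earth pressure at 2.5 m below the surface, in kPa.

11.3 kPa

K_a = (1 − sin φ)/(1 + sin φ) = 0.2389.
σ_h = K_a γ z = 0.2389 × 18.9 × 2.5 = 11.29 kPa.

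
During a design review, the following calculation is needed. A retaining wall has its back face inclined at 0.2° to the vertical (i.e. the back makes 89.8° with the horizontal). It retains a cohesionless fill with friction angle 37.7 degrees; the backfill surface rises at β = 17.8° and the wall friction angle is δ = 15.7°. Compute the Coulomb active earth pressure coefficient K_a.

K_a = sin²(α+φ) / [sin²α · sin(α−δ) · (1 + √{sin(φ+δ)sin(φ−β) / (sin(α−δ)sin(α+β))})²].
With α = 89.8°, φ = 37.7°, δ = 15.7°, β = 17.8°: K_a = 0.2738.

0.274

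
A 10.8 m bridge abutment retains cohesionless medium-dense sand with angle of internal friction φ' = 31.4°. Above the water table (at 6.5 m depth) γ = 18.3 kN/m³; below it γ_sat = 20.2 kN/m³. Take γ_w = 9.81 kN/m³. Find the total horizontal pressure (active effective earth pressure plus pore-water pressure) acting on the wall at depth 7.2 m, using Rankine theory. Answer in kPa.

K_a = (1 − sin φ)/(1 + sin φ) = 0.3149.
γ' = 20.2 − 9.81 = 10.39 kN/m³.
Effective vertical stress at 7.2 m: σ'_v = 18.3×6.5 + 10.39×0.700 = 126.2 kPa.
σ'_h = K_a σ'_v = 0.3149 × 126.2 = 39.75 kPa; u = γ_w × 0.700 = 6.867 kPa.
Total σ_h = 39.75 + 6.867 = 46.62 kPa.

46.6 kPa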